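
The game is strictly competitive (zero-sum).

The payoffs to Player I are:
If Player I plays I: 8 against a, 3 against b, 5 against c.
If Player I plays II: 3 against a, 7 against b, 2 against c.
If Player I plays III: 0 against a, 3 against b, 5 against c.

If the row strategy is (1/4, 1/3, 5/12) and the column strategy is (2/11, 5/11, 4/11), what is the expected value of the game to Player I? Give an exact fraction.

Against (2/11, 5/11, 4/11), each row's expected payoff is I: 51/11; II: 49/11; III: 35/11.
Taking the (1/4, 1/3, 5/12)-weighted average: (1/4)·(51/11) + (1/3)·(49/11) + (5/12)·(35/11) = 131/33.

131/33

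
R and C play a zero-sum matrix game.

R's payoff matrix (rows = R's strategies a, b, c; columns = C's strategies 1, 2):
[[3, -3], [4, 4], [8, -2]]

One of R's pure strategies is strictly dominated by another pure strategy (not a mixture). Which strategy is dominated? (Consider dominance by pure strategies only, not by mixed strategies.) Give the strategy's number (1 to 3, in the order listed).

1

Compare a with b: 4 > 3, 4 > -3.
So b strictly dominates a for R; a is strictly dominated.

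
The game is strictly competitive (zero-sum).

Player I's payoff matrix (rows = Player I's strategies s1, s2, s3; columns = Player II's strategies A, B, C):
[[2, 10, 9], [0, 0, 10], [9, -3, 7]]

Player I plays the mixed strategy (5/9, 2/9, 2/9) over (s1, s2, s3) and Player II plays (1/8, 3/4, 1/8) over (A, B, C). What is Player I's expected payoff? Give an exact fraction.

371/72

Against (1/8, 3/4, 1/8), each row's expected payoff is s1: 71/8; s2: 5/4; s3: -1/4.
Taking the (5/9, 2/9, 2/9)-weighted average: (5/9)·(71/8) + (2/9)·(5/4) + (2/9)·(-1/4) = 371/72.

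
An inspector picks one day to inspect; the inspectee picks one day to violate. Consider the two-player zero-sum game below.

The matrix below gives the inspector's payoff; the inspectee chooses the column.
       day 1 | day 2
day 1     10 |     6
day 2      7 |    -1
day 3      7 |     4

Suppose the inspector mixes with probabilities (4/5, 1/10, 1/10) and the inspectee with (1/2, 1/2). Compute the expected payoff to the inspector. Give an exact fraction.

29/4

Against (1/2, 1/2), each row's expected payoff is day 1: 8; day 2: 3; day 3: 11/2.
Taking the (4/5, 1/10, 1/10)-weighted average: (4/5)·(8) + (1/10)·(3) + (1/10)·(11/2) = 29/4.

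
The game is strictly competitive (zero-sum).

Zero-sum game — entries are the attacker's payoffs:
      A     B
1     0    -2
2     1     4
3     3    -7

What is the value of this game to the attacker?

19/13

Row 1 is strictly dominated by row 2, so the attacker never plays it.
The remaining 2×2 game on (2, 3) × (A, B) has no saddle point. Let the attacker play 2 with probability p; indifference gives p + 3(1−p) = 4p − 7(1−p), so p = 10/13.
Similarly the defender's optimal q on A is 11/13, and the value is 1·(11/13) + (4)·(2/13) = 19/13.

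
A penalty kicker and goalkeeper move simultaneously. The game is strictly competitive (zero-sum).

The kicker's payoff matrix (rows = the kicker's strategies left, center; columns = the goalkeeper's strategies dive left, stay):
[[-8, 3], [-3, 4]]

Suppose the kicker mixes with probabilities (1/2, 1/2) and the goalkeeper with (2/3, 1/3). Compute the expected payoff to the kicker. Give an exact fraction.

Against (2/3, 1/3), each row's expected payoff is left: -13/3; center: -2/3.
Taking the (1/2, 1/2)-weighted average: (1/2)·(-13/3) + (1/2)·(-2/3) = -5/2.

-5/2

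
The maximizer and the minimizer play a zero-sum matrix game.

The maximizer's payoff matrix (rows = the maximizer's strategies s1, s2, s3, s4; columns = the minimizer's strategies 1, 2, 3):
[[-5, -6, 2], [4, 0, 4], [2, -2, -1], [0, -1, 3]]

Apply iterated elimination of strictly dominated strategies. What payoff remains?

Column 3 is strictly dominated by 2 for the minimizer (-6<2, 0<4, -2<-1, -1<3); eliminate 3.
Column 1 is strictly dominated by 2 for the minimizer (-6<-5, 0<4, -2<2, -1<0); eliminate 1.
Row s4 is strictly dominated by row s2 (0>-1); eliminate s4.
Row s3 is strictly dominated by row s2 (0>-2); eliminate s3.
Row s1 is strictly dominated by row s2 (0>-6); eliminate s1.
Only (s2, 2) remains, with payoff 0.

0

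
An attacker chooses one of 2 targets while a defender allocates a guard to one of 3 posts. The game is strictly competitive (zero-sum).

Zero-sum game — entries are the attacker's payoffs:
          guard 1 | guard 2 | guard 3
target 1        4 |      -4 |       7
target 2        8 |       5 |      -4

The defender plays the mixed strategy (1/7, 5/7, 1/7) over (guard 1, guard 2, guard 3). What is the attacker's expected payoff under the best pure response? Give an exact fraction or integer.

29/7

target 1: (4)·(1/7) + (-4)·(5/7) + (7)·(1/7) = -9/7.
target 2: (8)·(1/7) + (5)·(5/7) + (-4)·(1/7) = 29/7.
The best pure response is target 2 with expected payoff 29/7.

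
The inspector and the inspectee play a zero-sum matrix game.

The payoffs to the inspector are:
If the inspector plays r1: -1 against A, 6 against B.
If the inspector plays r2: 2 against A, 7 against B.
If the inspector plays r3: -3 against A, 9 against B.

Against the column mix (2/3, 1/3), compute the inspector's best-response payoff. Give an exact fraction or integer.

r1: (-1)·(2/3) + (6)·(1/3) = 4/3.
r2: (2)·(2/3) + (7)·(1/3) = 11/3.
r3: (-3)·(2/3) + (9)·(1/3) = 1.
The best pure response is r2 with expected payoff 11/3.

11/3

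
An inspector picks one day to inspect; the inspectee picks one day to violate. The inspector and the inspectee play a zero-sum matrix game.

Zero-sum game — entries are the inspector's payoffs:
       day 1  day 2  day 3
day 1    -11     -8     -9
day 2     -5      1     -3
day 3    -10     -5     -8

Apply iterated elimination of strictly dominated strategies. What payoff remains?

Column day 2 is strictly dominated by day 1 for the inspectee (-11<-8, -5<1, -10<-5); eliminate day 2.
Column day 3 is strictly dominated by day 1 for the inspectee (-11<-9, -5<-3, -10<-8); eliminate day 3.
Row day 1 is strictly dominated by row day 2 (-5>-11); eliminate day 1.
Row day 3 is strictly dominated by row day 2 (-5>-10); eliminate day 3.
Only (day 2, day 1) remains, with payoff -5.

-5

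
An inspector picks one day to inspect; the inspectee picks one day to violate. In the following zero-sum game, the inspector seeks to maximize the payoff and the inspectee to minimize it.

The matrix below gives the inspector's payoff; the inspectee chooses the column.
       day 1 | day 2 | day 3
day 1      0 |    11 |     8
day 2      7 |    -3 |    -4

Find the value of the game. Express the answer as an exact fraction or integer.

56/19

Column day 2 is strictly dominated by day 3 for the inspectee (it gives the inspector more in every row).
The remaining 2×2 game on (day 1, day 2) × (day 1, day 3) has no saddle point. Let the inspector play day 1 with probability p; indifference gives 7(1−p) = 8p − 4(1−p), so p = 11/19.
Similarly the inspectee's optimal q on day 1 is 12/19, and the value is 0·(12/19) + (8)·(7/19) = 56/19.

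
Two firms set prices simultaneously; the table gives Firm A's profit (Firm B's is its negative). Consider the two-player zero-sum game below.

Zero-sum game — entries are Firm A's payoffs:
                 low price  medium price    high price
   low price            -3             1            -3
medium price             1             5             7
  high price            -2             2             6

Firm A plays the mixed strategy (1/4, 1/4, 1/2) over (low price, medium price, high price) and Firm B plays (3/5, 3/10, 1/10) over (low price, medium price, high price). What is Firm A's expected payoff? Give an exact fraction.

1/4

Against (3/5, 3/10, 1/10), each row's expected payoff is low price: -9/5; medium price: 14/5; high price: 0.
Taking the (1/4, 1/4, 1/2)-weighted average: (1/4)·(-9/5) + (1/4)·(14/5) + (1/2)·(0) = 1/4.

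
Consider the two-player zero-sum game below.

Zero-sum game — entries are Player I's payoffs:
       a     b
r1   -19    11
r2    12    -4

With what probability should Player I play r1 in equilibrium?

Row minima are -19 and -4, so Player I's maximin is -4; column maxima are 12 and 11, so Player II's minimax is 11. These differ, so the equilibrium is in mixed strategies.
Let Player I play r1 with probability p. Player II is indifferent when −19p + 12(1−p) = 11p − 4(1−p), giving p = 8/23.

8/23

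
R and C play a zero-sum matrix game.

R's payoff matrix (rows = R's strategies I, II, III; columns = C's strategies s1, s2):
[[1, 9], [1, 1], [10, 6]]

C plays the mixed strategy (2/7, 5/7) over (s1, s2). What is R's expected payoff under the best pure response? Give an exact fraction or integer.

I: (1)·(2/7) + (9)·(5/7) = 47/7.
II: (1)·(2/7) + (1)·(5/7) = 1.
III: (10)·(2/7) + (6)·(5/7) = 50/7.
The best pure response is III with expected payoff 50/7.

50/7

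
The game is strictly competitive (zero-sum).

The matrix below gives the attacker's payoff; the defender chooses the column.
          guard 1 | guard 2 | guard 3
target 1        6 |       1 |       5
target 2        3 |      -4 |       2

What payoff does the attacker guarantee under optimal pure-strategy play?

1

Row minima: 1, -4 → the attacker's maximin is 1.
Column maxima: 6, 1, 5 → the defender's minimax is 1.
They coincide at (target 1, guard 2), so the value is 1.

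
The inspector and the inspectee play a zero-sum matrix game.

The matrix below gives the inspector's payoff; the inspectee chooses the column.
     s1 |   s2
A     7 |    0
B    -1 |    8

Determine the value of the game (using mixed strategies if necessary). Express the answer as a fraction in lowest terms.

Row minima are 0 and -1, so the inspector's maximin is 0; column maxima are 7 and 8, so the inspectee's minimax is 7. These differ, so the equilibrium is in mixed strategies.
Let the inspector play A with probability p. The inspectee is indifferent when 7p − (1−p) = 8(1−p), giving p = 9/16.
Let the inspectee play s1 with probability q. The inspector is indifferent when 7q = −q + 8(1−q), giving q = 1/2.
The value is 7·(1/2) + (0)·(1/2) = 7/2.

7/2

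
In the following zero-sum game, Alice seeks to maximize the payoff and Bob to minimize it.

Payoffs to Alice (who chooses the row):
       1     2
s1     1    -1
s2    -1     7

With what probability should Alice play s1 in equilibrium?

4/5

Row minima are -1 and -1, so Alice's maximin is -1; column maxima are 1 and 7, so Bob's minimax is 1. These differ, so the equilibrium is in mixed strategies.
Let Alice play s1 with probability p. Bob is indifferent when p − (1−p) = −p + 7(1−p), giving p = 4/5.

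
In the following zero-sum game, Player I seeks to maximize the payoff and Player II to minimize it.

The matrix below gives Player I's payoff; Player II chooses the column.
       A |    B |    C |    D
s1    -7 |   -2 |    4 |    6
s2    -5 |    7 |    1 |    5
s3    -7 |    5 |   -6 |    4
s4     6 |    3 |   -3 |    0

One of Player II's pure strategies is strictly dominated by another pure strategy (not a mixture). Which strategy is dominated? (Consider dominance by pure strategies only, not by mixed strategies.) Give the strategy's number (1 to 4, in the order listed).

4

Player II prefers columns that give Player I less. Compare D with C: 4 < 6, 1 < 5, -6 < 4, -3 < 0.
So C strictly dominates D for Player II; D is strictly dominated.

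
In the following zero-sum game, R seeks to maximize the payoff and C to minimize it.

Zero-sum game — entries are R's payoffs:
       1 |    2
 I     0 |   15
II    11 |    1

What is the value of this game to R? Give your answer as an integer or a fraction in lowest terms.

33/5

Row minima are 0 and 1, so R's maximin is 1; column maxima are 11 and 15, so C's minimax is 11. These differ, so the equilibrium is in mixed strategies.
Let R play I with probability p. C is indifferent when 11(1−p) = 15p + (1−p), giving p = 2/5.
Let C play 1 with probability q. R is indifferent when 15(1−q) = 11q + (1−q), giving q = 14/25.
The value is 0·(14/25) + (15)·(11/25) = 33/5.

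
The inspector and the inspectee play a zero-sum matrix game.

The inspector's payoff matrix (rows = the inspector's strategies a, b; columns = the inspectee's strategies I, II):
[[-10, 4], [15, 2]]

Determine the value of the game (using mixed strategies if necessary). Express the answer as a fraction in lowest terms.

80/27

Row minima are -10 and 2, so the inspector's maximin is 2; column maxima are 15 and 4, so the inspectee's minimax is 4. These differ, so the equilibrium is in mixed strategies.
Let the inspector play a with probability p. The inspectee is indifferent when −10p + 15(1−p) = 4p + 2(1−p), giving p = 13/27.
Let the inspectee play I with probability q. The inspector is indifferent when −10q + 4(1−q) = 15q + 2(1−q), giving q = 2/27.
The value is -10·(2/27) + (4)·(25/27) = 80/27.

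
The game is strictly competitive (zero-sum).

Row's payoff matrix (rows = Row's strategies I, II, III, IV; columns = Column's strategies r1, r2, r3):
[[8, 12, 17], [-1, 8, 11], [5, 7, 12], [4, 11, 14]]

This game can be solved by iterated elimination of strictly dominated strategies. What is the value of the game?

8

Column r2 is strictly dominated by r1 for Column (8<12, -1<8, 5<7, 4<11); eliminate r2.
Column r3 is strictly dominated by r1 for Column (8<17, -1<11, 5<12, 4<14); eliminate r3.
Row III is strictly dominated by row I (8>5); eliminate III.
Row IV is strictly dominated by row I (8>4); eliminate IV.
Row II is strictly dominated by row I (8>-1); eliminate II.
Only (I, r1) remains, with payoff 8.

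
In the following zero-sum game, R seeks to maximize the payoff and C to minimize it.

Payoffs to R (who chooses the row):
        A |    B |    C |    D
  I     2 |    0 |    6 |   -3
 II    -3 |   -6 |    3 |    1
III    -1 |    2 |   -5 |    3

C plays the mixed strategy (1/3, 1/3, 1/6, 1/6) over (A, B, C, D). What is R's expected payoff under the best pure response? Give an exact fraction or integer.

7/6

I: (2)·(1/3) + (0)·(1/3) + (6)·(1/6) + (-3)·(1/6) = 7/6.
II: (-3)·(1/3) + (-6)·(1/3) + (3)·(1/6) + (1)·(1/6) = -7/3.
III: (-1)·(1/3) + (2)·(1/3) + (-5)·(1/6) + (3)·(1/6) = 0.
The best pure response is I with expected payoff 7/6.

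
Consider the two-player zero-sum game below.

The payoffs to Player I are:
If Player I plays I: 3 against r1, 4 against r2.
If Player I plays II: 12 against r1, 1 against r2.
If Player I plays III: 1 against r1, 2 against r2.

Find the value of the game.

15/4

Row III is strictly dominated by row I, so Player I never plays it.
The remaining 2×2 game on (I, II) × (r1, r2) has no saddle point. Let Player I play I with probability p; indifference gives 3p + 12(1−p) = 4p + (1−p), so p = 11/12.
Similarly Player II's optimal q on r1 is 1/4, and the value is 3·(1/4) + (4)·(3/4) = 15/4.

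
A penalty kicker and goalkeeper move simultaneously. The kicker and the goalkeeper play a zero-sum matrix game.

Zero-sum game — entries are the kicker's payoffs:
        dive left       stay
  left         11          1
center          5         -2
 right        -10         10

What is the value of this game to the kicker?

Row center is strictly dominated by row left, so the kicker never plays it.
The remaining 2×2 game on (left, right) × (dive left, stay) has no saddle point. Let the kicker play left with probability p; indifference gives 11p − 10(1−p) = p + 10(1−p), so p = 2/3.
Similarly the goalkeeper's optimal q on dive left is 3/10, and the value is 11·(3/10) + (1)·(7/10) = 4.

4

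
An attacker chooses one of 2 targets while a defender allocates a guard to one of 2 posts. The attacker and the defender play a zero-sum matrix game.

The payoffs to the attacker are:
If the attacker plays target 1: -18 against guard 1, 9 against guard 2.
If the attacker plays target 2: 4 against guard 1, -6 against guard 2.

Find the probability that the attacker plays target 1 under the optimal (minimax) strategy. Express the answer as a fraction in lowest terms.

Row minima are -18 and -6, so the attacker's maximin is -6; column maxima are 4 and 9, so the defender's minimax is 4. These differ, so the equilibrium is in mixed strategies.
Let the attacker play target 1 with probability p. The defender is indifferent when −18p + 4(1−p) = 9p − 6(1−p), giving p = 10/37.

10/37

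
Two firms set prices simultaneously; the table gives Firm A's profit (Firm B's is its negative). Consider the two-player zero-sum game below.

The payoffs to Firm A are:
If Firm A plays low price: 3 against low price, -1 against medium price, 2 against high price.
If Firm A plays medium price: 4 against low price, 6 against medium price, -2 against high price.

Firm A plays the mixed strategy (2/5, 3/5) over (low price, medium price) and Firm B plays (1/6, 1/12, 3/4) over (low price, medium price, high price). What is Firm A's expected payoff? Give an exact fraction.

17/30

Against (1/6, 1/12, 3/4), each row's expected payoff is low price: 23/12; medium price: -1/3.
Taking the (2/5, 3/5)-weighted average: (2/5)·(23/12) + (3/5)·(-1/3) = 17/30.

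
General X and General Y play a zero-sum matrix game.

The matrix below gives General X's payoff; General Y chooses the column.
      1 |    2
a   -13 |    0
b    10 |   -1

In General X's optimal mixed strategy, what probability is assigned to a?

11/24

Row minima are -13 and -1, so General X's maximin is -1; column maxima are 10 and 0, so General Y's minimax is 0. These differ, so the equilibrium is in mixed strategies.
Let General X play a with probability p. General Y is indifferent when −13p + 10(1−p) = −(1−p), giving p = 11/24.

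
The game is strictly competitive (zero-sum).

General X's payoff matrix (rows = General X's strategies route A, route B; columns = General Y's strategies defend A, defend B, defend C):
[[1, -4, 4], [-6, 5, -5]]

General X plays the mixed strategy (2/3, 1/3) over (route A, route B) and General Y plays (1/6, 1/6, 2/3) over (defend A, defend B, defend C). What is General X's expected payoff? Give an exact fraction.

5/18

Against (1/6, 1/6, 2/3), each row's expected payoff is route A: 13/6; route B: -7/2.
Taking the (2/3, 1/3)-weighted average: (2/3)·(13/6) + (1/3)·(-7/2) = 5/18.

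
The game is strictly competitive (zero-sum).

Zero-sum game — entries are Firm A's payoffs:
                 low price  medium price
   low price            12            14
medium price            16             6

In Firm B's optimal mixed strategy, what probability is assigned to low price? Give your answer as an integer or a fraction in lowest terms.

2/3

Row minima are 12 and 6, so Firm A's maximin is 12; column maxima are 16 and 14, so Firm B's minimax is 14. These differ, so the equilibrium is in mixed strategies.
Let Firm B play low price with probability q. Firm A is indifferent when 12q + 14(1−q) = 16q + 6(1−q), giving q = 2/3.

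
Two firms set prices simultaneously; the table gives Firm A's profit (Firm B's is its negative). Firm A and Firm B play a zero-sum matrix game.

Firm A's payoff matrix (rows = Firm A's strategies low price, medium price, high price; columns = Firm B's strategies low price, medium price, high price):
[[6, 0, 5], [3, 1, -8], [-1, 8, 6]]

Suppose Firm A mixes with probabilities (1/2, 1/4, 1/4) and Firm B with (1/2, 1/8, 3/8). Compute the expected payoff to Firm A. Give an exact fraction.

Against (1/2, 1/8, 3/8), each row's expected payoff is low price: 39/8; medium price: -11/8; high price: 11/4.
Taking the (1/2, 1/4, 1/4)-weighted average: (1/2)·(39/8) + (1/4)·(-11/8) + (1/4)·(11/4) = 89/32.

89/32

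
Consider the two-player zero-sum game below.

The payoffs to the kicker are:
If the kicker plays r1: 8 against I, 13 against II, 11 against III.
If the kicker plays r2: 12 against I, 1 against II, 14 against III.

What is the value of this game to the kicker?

Column III is strictly dominated by I for the goalkeeper (it gives the kicker more in every row).
The remaining 2×2 game on (r1, r2) × (I, II) has no saddle point. Let the kicker play r1 with probability p; indifference gives 8p + 12(1−p) = 13p + (1−p), so p = 11/16.
Similarly the goalkeeper's optimal q on I is 3/4, and the value is 8·(3/4) + (13)·(1/4) = 37/4.

37/4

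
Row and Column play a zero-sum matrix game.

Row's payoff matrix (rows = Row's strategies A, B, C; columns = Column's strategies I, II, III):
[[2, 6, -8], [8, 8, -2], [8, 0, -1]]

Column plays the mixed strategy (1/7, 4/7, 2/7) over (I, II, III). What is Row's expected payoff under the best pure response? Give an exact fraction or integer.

36/7

A: (2)·(1/7) + (6)·(4/7) + (-8)·(2/7) = 10/7.
B: (8)·(1/7) + (8)·(4/7) + (-2)·(2/7) = 36/7.
C: (8)·(1/7) + (0)·(4/7) + (-1)·(2/7) = 6/7.
The best pure response is B with expected payoff 36/7.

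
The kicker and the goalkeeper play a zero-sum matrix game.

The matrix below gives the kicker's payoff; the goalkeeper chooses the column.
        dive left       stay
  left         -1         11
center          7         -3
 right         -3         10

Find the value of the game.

37/11

Row right is strictly dominated by row left, so the kicker never plays it.
The remaining 2×2 game on (left, center) × (dive left, stay) has no saddle point. Let the kicker play left with probability p; indifference gives −p + 7(1−p) = 11p − 3(1−p), so p = 5/11.
Similarly the goalkeeper's optimal q on dive left is 7/11, and the value is -1·(7/11) + (11)·(4/11) = 37/11.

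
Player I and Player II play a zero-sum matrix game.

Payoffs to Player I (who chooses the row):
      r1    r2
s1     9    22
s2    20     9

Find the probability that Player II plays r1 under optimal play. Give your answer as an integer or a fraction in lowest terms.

Row minima are 9 and 9, so Player I's maximin is 9; column maxima are 20 and 22, so Player II's minimax is 20. These differ, so the equilibrium is in mixed strategies.
Let Player II play r1 with probability q. Player I is indifferent when 9q + 22(1−q) = 20q + 9(1−q), giving q = 13/24.

13/24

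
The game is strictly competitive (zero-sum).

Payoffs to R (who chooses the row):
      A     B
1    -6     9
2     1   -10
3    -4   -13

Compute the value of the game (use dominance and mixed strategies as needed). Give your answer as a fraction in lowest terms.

Row 3 is strictly dominated by row 2, so R never plays it.
The remaining 2×2 game on (1, 2) × (A, B) has no saddle point. Let R play 1 with probability p; indifference gives −6p + (1−p) = 9p − 10(1−p), so p = 11/26.
Similarly C's optimal q on A is 19/26, and the value is -6·(19/26) + (9)·(7/26) = -51/26.

-51/26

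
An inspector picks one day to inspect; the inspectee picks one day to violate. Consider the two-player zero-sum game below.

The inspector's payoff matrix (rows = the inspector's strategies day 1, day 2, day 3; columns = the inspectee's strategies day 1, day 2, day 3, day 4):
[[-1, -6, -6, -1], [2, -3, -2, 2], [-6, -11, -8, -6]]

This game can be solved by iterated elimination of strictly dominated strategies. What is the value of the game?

-3

Row day 3 is strictly dominated by row day 1 (-1>-6, -6>-11, -6>-8, -1>-6); eliminate day 3.
Column day 1 is strictly dominated by day 2 for the inspectee (-6<-1, -3<2); eliminate day 1.
Column day 4 is strictly dominated by day 2 for the inspectee (-6<-1, -3<2); eliminate day 4.
Row day 1 is strictly dominated by row day 2 (-3>-6, -2>-6); eliminate day 1.
Column day 3 is strictly dominated by day 2 for the inspectee (-3<-2); eliminate day 3.
Only (day 2, day 2) remains, with payoff -3.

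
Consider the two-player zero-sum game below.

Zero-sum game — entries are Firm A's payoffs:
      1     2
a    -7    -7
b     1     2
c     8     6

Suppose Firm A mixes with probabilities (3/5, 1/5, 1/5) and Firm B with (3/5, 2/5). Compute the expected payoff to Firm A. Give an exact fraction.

-62/25

Against (3/5, 2/5), each row's expected payoff is a: -7; b: 7/5; c: 36/5.
Taking the (3/5, 1/5, 1/5)-weighted average: (3/5)·(-7) + (1/5)·(7/5) + (1/5)·(36/5) = -62/25.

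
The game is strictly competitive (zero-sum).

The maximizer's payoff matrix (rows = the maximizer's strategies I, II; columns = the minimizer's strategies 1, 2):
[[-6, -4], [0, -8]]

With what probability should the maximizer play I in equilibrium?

4/5

Row minima are -6 and -8, so the maximizer's maximin is -6; column maxima are 0 and -4, so the minimizer's minimax is -4. These differ, so the equilibrium is in mixed strategies.
Let the maximizer play I with probability p. The minimizer is indifferent when −6p = −4p − 8(1−p), giving p = 4/5.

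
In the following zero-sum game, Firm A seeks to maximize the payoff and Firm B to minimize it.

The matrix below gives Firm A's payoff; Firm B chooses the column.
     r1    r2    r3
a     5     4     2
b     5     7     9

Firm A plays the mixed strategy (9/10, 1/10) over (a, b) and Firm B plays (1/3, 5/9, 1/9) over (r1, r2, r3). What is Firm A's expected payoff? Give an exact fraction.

196/45

Against (1/3, 5/9, 1/9), each row's expected payoff is a: 37/9; b: 59/9.
Taking the (9/10, 1/10)-weighted average: (9/10)·(37/9) + (1/10)·(59/9) = 196/45.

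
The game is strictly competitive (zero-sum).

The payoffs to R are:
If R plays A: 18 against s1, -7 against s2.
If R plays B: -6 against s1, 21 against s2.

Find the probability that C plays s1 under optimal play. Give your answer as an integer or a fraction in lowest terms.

7/13

Row minima are -7 and -6, so R's maximin is -6; column maxima are 18 and 21, so C's minimax is 18. These differ, so the equilibrium is in mixed strategies.
Let C play s1 with probability q. R is indifferent when 18q − 7(1−q) = −6q + 21(1−q), giving q = 7/13.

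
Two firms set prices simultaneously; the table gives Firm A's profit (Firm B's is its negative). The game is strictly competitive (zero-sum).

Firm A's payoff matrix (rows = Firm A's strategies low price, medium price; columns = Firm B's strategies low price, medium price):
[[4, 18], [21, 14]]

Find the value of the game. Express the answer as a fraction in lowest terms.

Row minima are 4 and 14, so Firm A's maximin is 14; column maxima are 21 and 18, so Firm B's minimax is 18. These differ, so the equilibrium is in mixed strategies.
Let Firm A play low price with probability p. Firm B is indifferent when 4p + 21(1−p) = 18p + 14(1−p), giving p = 1/3.
Let Firm B play low price with probability q. Firm A is indifferent when 4q + 18(1−q) = 21q + 14(1−q), giving q = 4/21.
The value is 4·(4/21) + (18)·(17/21) = 46/3.

46/3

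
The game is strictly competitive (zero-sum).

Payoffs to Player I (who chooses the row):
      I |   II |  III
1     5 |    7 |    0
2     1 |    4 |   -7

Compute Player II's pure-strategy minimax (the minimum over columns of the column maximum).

0

The worst case (largest entry) in each column is I: 5, II: 7, III: 0.
The best (smallest) of these is 0.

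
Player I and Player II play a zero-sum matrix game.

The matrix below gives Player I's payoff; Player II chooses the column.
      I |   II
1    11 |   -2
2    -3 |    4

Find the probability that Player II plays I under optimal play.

3/10

Row minima are -2 and -3, so Player I's maximin is -2; column maxima are 11 and 4, so Player II's minimax is 4. These differ, so the equilibrium is in mixed strategies.
Let Player II play I with probability q. Player I is indifferent when 11q − 2(1−q) = −3q + 4(1−q), giving q = 3/10.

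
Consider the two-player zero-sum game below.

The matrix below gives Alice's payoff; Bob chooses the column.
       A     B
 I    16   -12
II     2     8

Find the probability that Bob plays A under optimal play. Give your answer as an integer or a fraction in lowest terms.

Row minima are -12 and 2, so Alice's maximin is 2; column maxima are 16 and 8, so Bob's minimax is 8. These differ, so the equilibrium is in mixed strategies.
Let Bob play A with probability q. Alice is indifferent when 16q − 12(1−q) = 2q + 8(1−q), giving q = 10/17.

10/17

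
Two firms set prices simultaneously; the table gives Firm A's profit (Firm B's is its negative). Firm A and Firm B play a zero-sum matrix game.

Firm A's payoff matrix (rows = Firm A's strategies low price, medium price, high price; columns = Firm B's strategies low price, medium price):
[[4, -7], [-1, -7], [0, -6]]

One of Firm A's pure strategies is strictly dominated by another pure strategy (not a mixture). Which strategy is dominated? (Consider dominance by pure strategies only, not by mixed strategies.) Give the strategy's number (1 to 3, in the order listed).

Compare medium price with high price: 0 > -1, -6 > -7.
So high price strictly dominates medium price for Firm A; medium price is strictly dominated.

2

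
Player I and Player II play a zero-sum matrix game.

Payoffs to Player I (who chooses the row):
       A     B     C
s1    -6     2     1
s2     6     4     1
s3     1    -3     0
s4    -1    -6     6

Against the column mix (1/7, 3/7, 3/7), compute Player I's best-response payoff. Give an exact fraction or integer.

3

s1: (-6)·(1/7) + (2)·(3/7) + (1)·(3/7) = 3/7.
s2: (6)·(1/7) + (4)·(3/7) + (1)·(3/7) = 3.
s3: (1)·(1/7) + (-3)·(3/7) + (0)·(3/7) = -8/7.
s4: (-1)·(1/7) + (-6)·(3/7) + (6)·(3/7) = -1/7.
The best pure response is s2 with expected payoff 3.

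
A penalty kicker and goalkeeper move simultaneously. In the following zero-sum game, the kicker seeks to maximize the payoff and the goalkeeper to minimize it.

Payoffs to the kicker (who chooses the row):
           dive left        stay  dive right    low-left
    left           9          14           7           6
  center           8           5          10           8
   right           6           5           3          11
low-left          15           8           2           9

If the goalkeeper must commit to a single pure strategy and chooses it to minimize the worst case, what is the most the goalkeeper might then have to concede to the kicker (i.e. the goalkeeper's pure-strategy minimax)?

10

The worst case (largest entry) in each column is dive left: 15, stay: 14, dive right: 10, low-left: 11.
The best (smallest) of these is 10.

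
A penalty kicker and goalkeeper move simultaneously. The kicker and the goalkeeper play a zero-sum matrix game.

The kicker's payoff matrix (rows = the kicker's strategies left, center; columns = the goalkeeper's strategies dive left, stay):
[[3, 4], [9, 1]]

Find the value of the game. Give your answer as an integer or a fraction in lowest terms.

11/3

Row minima are 3 and 1, so the kicker's maximin is 3; column maxima are 9 and 4, so the goalkeeper's minimax is 4. These differ, so the equilibrium is in mixed strategies.
Let the kicker play left with probability p. The goalkeeper is indifferent when 3p + 9(1−p) = 4p + (1−p), giving p = 8/9.
Let the goalkeeper play dive left with probability q. The kicker is indifferent when 3q + 4(1−q) = 9q + (1−q), giving q = 1/3.
The value is 3·(1/3) + (4)·(2/3) = 11/3.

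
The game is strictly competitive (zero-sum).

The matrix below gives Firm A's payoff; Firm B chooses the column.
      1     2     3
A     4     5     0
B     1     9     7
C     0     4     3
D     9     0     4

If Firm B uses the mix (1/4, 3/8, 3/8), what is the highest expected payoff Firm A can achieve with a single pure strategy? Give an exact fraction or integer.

A: (4)·(1/4) + (5)·(3/8) + (0)·(3/8) = 23/8.
B: (1)·(1/4) + (9)·(3/8) + (7)·(3/8) = 25/4.
C: (0)·(1/4) + (4)·(3/8) + (3)·(3/8) = 21/8.
D: (9)·(1/4) + (0)·(3/8) + (4)·(3/8) = 15/4.
The best pure response is B with expected payoff 25/4.

25/4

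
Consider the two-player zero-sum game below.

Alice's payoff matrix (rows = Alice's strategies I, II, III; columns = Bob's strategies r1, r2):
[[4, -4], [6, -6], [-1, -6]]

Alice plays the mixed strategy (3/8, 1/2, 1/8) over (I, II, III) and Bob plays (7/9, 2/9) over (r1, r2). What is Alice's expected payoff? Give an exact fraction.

161/72

Against (7/9, 2/9), each row's expected payoff is I: 20/9; II: 10/3; III: -19/9.
Taking the (3/8, 1/2, 1/8)-weighted average: (3/8)·(20/9) + (1/2)·(10/3) + (1/8)·(-19/9) = 161/72.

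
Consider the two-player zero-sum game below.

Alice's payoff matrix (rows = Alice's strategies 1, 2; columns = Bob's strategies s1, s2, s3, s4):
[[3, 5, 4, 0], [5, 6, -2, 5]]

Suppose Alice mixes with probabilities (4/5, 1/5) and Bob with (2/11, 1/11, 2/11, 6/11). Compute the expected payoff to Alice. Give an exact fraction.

118/55

Against (2/11, 1/11, 2/11, 6/11), each row's expected payoff is 1: 19/11; 2: 42/11.
Taking the (4/5, 1/5)-weighted average: (4/5)·(19/11) + (1/5)·(42/11) = 118/55.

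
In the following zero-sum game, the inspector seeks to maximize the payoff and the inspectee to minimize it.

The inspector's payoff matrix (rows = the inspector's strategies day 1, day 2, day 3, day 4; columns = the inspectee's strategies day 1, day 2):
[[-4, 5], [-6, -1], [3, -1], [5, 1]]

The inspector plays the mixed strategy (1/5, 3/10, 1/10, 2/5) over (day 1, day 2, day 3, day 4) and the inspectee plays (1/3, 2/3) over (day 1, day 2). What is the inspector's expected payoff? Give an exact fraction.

17/30

Against (1/3, 2/3), each row's expected payoff is day 1: 2; day 2: -8/3; day 3: 1/3; day 4: 7/3.
Taking the (1/5, 3/10, 1/10, 2/5)-weighted average: (1/5)·(2) + (3/10)·(-8/3) + (1/10)·(1/3) + (2/5)·(7/3) = 17/30.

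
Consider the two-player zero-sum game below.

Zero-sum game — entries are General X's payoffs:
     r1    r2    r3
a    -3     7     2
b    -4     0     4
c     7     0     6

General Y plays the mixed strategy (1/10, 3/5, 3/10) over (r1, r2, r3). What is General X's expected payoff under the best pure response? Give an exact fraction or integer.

a: (-3)·(1/10) + (7)·(3/5) + (2)·(3/10) = 9/2.
b: (-4)·(1/10) + (0)·(3/5) + (4)·(3/10) = 4/5.
c: (7)·(1/10) + (0)·(3/5) + (6)·(3/10) = 5/2.
The best pure response is a with expected payoff 9/2.

9/2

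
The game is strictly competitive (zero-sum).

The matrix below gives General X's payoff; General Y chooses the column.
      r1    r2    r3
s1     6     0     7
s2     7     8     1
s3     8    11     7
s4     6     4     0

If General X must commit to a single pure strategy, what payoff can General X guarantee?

The worst-case payoff for each row is s1: 0, s2: 1, s3: 7, s4: 0.
The best of these is 7.

7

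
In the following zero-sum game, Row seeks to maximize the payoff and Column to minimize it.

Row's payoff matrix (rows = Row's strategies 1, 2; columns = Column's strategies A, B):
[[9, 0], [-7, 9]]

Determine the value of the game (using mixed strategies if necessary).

81/25

Row minima are 0 and -7, so Row's maximin is 0; column maxima are 9 and 9, so Column's minimax is 9. These differ, so the equilibrium is in mixed strategies.
Let Row play 1 with probability p. Column is indifferent when 9p − 7(1−p) = 9(1−p), giving p = 16/25.
Let Column play A with probability q. Row is indifferent when 9q = −7q + 9(1−q), giving q = 9/25.
The value is 9·(9/25) + (0)·(16/25) = 81/25.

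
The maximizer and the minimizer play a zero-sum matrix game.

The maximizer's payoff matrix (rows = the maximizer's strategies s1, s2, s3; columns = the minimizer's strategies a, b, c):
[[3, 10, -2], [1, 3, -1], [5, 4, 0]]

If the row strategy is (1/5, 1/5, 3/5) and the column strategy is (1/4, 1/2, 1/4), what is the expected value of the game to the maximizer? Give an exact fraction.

Against (1/4, 1/2, 1/4), each row's expected payoff is s1: 21/4; s2: 3/2; s3: 13/4.
Taking the (1/5, 1/5, 3/5)-weighted average: (1/5)·(21/4) + (1/5)·(3/2) + (3/5)·(13/4) = 33/10.

33/10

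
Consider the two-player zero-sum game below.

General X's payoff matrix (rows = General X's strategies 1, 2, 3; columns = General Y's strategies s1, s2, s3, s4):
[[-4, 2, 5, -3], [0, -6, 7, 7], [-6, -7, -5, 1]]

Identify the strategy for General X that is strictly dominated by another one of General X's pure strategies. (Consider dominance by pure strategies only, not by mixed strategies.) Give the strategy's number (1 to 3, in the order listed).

3

Compare 3 with 2: 0 > -6, -6 > -7, 7 > -5, 7 > 1.
So 2 strictly dominates 3 for General X; 3 is strictly dominated.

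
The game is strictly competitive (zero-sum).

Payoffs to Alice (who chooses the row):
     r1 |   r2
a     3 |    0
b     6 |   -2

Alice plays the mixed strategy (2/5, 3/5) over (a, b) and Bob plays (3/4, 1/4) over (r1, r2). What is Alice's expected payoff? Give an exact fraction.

Against (3/4, 1/4), each row's expected payoff is a: 9/4; b: 4.
Taking the (2/5, 3/5)-weighted average: (2/5)·(9/4) + (3/5)·(4) = 33/10.

33/10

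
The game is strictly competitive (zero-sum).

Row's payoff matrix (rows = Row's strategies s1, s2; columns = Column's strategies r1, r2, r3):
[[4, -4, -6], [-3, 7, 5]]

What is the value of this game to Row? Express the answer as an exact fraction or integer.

Column r2 is strictly dominated by r3 for Column (it gives Row more in every row).
The remaining 2×2 game on (s1, s2) × (r1, r3) has no saddle point. Let Row play s1 with probability p; indifference gives 4p − 3(1−p) = −6p + 5(1−p), so p = 4/9.
Similarly Column's optimal q on r1 is 11/18, and the value is 4·(11/18) + (-6)·(7/18) = 1/9.

1/9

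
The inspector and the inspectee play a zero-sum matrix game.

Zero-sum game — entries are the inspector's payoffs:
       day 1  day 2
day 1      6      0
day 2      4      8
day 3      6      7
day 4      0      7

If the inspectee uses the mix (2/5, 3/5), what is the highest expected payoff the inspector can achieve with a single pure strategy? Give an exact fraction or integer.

day 1: (6)·(2/5) + (0)·(3/5) = 12/5.
day 2: (4)·(2/5) + (8)·(3/5) = 32/5.
day 3: (6)·(2/5) + (7)·(3/5) = 33/5.
day 4: (0)·(2/5) + (7)·(3/5) = 21/5.
The best pure response is day 3 with expected payoff 33/5.

33/5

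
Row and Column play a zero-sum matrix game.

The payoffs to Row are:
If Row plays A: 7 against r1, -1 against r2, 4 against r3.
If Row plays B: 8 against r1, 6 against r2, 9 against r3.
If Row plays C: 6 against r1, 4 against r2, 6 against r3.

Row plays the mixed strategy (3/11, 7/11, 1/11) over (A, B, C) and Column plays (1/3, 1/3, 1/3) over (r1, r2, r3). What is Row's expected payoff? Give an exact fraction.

Against (1/3, 1/3, 1/3), each row's expected payoff is A: 10/3; B: 23/3; C: 16/3.
Taking the (3/11, 7/11, 1/11)-weighted average: (3/11)·(10/3) + (7/11)·(23/3) + (1/11)·(16/3) = 69/11.

69/11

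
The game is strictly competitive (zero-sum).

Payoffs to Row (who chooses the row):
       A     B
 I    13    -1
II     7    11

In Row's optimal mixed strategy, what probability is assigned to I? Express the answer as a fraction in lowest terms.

Row minima are -1 and 7, so Row's maximin is 7; column maxima are 13 and 11, so Column's minimax is 11. These differ, so the equilibrium is in mixed strategies.
Let Row play I with probability p. Column is indifferent when 13p + 7(1−p) = −p + 11(1−p), giving p = 2/9.

2/9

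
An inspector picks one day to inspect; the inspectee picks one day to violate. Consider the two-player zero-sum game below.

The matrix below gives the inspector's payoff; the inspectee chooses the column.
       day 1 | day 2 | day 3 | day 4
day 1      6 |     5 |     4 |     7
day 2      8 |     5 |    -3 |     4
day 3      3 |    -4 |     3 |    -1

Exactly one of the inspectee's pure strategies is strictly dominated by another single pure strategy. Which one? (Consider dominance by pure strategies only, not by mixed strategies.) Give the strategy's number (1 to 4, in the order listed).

The inspectee prefers columns that give the inspector less. Compare day 1 with day 2: 5 < 6, 5 < 8, -4 < 3.
So day 2 strictly dominates day 1 for the inspectee; day 1 is strictly dominated.

1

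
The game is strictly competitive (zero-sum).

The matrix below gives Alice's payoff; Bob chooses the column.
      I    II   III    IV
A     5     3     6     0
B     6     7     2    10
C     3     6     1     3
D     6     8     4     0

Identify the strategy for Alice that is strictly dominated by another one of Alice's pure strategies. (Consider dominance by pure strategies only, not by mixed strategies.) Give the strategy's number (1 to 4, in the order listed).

Compare C with B: 6 > 3, 7 > 6, 2 > 1, 10 > 3.
So B strictly dominates C for Alice; C is strictly dominated.

3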